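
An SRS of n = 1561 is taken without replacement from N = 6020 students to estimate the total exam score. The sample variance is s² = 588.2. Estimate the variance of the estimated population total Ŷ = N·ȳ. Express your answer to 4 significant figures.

1.011 × 10^7

Var(Ŷ) = N²·Var(ȳ) = N²·(1 − n/N)·s²/n.
f = 1561/6020 = 0.25930233; Var(ȳ) = 0.74069767·588.2/1561 = 0.2791021.
Var(Ŷ) = 6020² · 0.2791021 = 1.0114772 × 10^7.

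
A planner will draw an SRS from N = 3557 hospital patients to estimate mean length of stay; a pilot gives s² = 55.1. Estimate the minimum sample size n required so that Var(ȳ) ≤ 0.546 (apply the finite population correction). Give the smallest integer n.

Without fpc, n₀ = s²/D = 55.1/0.546 = 100.9158.
With fpc, (1 − n/N)·s²/n ≤ D requires n ≥ n₀/(1 + n₀/N) = 100.9158/(1 + 100.9158/3557) = 98.1317.
Rounding up, n = 99.

99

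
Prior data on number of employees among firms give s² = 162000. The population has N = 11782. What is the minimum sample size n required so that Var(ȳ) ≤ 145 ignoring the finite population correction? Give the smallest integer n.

Without fpc, n₀ = s²/D = 162000/145 = 1117.2414.
Rounding up, n = 1118.

1118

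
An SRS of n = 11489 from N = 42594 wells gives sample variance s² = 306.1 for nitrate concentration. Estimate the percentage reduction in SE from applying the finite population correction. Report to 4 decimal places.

f = n/N = 11489/42594 = 0.26973283.
SE_no-fpc = √(s²/n) = 0.16322646; SE_fpc = √((1−f)s²/n) = 0.13948626.
Ratio = √(1−f) = 0.85455671. Reduction = 100·(1 − 0.85455671) = 14.5443%.

14.5443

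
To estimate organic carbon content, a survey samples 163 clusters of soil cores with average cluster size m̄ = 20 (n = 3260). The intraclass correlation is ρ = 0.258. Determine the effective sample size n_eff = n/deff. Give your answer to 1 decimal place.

552.4

deff = 1 + (20 − 1)·0.258 = 1 + 4.902 = 5.902.
n_eff = 3260 / 5.902 = 552.4.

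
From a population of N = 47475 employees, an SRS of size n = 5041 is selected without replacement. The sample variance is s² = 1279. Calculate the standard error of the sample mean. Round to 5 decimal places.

0.47621

Under SRS without replacement, Var(ȳ) = (1 − f)·s²/n with f = n/N = 5041/47475 = 0.10618220.
Var(ȳ) = (1 − 0.10618220)·1279/5041 = 0.89381780·0.2537195 = 0.22677901.
SE(ȳ) = √(0.22677901) = 0.47621.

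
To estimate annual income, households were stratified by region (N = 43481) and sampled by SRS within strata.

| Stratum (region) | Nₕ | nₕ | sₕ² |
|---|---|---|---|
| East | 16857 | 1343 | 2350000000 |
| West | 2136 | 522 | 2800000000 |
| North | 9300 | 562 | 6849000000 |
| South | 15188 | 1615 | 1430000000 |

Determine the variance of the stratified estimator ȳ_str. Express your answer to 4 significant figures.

872200

Var(ȳ_str) = Σₕ Wₕ²(1 − fₕ)sₕ²/nₕ with Wₕ = Nₕ/N, N = 43481.
East: Wₕ = 0.38768658; term = 0.38768658²·(1 − 0.07967017)·2350000000/1343 = 242045.42.
West: Wₕ = 0.04912491; term = 0.04912491²·(1 − 0.24438202)·2800000000/522 = 9781.2252.
North: Wₕ = 0.21388653; term = 0.21388653²·(1 − 0.06043011)·6849000000/562 = 523825.69.
South: Wₕ = 0.34930199; term = 0.34930199²·(1 − 0.10633395)·1430000000/1615 = 96547.471.
Sum = 872199.81.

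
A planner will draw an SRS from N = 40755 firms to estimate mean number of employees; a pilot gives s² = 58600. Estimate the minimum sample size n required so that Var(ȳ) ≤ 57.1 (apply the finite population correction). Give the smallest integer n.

1002

Without fpc, n₀ = s²/D = 58600/57.1 = 1026.2697.
With fpc, (1 − n/N)·s²/n ≤ D requires n ≥ n₀/(1 + n₀/N) = 1026.2697/(1 + 1026.2697/40755) = 1001.0615.
Rounding up, n = 1002.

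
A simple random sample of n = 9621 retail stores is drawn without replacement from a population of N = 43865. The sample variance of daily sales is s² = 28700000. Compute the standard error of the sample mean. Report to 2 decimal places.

Under SRS without replacement, Var(ȳ) = (1 − f)·s²/n with f = n/N = 9621/43865 = 0.21933204.
Var(ȳ) = (1 − 0.21933204)·28700000/9621 = 0.78066796·2983.0579 = 2328.7777.
SE(ȳ) = √(2328.7777) = 48.26.

48.26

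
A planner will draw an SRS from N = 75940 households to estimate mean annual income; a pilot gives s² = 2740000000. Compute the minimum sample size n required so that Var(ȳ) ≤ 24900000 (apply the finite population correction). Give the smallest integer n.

Without fpc, n₀ = s²/D = 2740000000/24900000 = 110.0402.
With fpc, (1 − n/N)·s²/n ≤ D requires n ≥ n₀/(1 + n₀/N) = 110.0402/(1 + 110.0402/75940) = 109.8810.
Rounding up, n = 110.

110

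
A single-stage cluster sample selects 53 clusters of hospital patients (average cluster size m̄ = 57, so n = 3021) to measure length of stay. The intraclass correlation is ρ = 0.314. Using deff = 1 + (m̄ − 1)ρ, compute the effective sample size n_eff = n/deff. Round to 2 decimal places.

deff = 1 + (57 − 1)·0.314 = 1 + 17.584 = 18.584.
n_eff = 3021 / 18.584 = 162.56.

162.56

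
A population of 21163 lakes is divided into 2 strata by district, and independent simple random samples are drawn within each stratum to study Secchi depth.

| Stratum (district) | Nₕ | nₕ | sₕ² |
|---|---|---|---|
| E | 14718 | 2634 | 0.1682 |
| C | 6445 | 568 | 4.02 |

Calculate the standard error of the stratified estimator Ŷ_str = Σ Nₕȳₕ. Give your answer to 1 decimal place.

528.6

Var(Ŷ_str) = Σₕ Nₕ²(1 − fₕ)sₕ²/nₕ.
E: 14718²·(1 − 2634/14718)·0.1682/2634 = 11357.16.
C: 6445²·(1 − 568/6445)·4.02/568 = 268075.01.
Sum = 279432.17.
SE = √(279432.17) = 528.6.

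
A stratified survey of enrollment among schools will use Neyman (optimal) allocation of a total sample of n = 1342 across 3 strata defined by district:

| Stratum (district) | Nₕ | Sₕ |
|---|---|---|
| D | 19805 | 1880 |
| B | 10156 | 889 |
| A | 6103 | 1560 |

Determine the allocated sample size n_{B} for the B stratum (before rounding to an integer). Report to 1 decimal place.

Neyman allocation: nₕ = n·NₕSₕ / Σⱼ NⱼSⱼ.
Σ NⱼSⱼ = 19805·1880 + 10156·889 + 6103·1560 = 5.5782764 × 10^7.
n_{B} = 1342·10156·889 / (5.5782764 × 10^7) = 217.2.

217.2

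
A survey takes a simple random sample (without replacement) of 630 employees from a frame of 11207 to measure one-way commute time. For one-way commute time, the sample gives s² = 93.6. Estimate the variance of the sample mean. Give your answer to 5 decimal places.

0.14022

Under SRS without replacement, Var(ȳ) = (1 − f)·s²/n with f = n/N = 630/11207 = 0.05621487.
Var(ȳ) = (1 − 0.05621487)·93.6/630 = 0.94378513·0.14857143 = 0.14021951.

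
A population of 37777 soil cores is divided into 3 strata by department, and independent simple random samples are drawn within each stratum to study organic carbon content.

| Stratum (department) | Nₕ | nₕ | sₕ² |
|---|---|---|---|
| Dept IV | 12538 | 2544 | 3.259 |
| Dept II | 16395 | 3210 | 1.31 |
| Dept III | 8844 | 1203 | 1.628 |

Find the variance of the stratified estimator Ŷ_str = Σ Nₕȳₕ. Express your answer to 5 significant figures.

Var(Ŷ_str) = Σₕ Nₕ²(1 − fₕ)sₕ²/nₕ.
Dept IV: 12538²·(1 − 2544/12538)·3.259/2544 = 160522.11.
Dept II: 16395²·(1 − 3210/16395)·1.31/3210 = 88218.124.
Dept III: 8844²·(1 − 1203/8844)·1.628/1203 = 91450.842.
Sum = 340191.08.

340190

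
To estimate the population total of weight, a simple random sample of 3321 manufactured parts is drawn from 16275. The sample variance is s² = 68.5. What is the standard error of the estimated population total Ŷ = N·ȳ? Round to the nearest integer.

Var(Ŷ) = N²·Var(ȳ) = N²·(1 − n/N)·s²/n.
f = 3321/16275 = 0.20405530; Var(ȳ) = 0.79594470·68.5/3321 = 0.016417408.
Var(Ŷ) = 16275² · 0.016417408 = 4.3485712 × 10^6.
SE(Ŷ) = √(4.3485712 × 10^6) = 2085.

2085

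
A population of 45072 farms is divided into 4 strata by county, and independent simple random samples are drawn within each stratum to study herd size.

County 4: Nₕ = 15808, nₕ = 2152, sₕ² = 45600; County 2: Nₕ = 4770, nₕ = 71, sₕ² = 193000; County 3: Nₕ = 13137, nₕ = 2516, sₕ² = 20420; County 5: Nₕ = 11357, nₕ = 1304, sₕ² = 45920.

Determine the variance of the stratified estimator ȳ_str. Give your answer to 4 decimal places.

Var(ȳ_str) = Σₕ Wₕ²(1 − fₕ)sₕ²/nₕ with Wₕ = Nₕ/N, N = 45072.
County 4: Wₕ = 0.35072772; term = 0.35072772²·(1 − 0.13613360)·45600/2152 = 2.2516939.
County 2: Wₕ = 0.10583067; term = 0.10583067²·(1 − 0.01488470)·193000/71 = 29.992255.
County 3: Wₕ = 0.29146699; term = 0.29146699²·(1 − 0.19152013)·20420/2516 = 0.55743348.
County 5: Wₕ = 0.25197462; term = 0.25197462²·(1 − 0.11481905)·45920/1304 = 1.97911.
Sum = 34.780492.

34.7805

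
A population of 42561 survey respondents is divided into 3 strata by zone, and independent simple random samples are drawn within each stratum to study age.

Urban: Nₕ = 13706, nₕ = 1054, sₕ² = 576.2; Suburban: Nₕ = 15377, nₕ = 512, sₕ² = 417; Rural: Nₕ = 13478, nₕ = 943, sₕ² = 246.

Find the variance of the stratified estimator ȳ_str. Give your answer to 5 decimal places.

Var(ȳ_str) = Σₕ Wₕ²(1 − fₕ)sₕ²/nₕ with Wₕ = Nₕ/N, N = 42561.
Urban: Wₕ = 0.32203191; term = 0.32203191²·(1 − 0.07690063)·576.2/1054 = 0.052333395.
Suburban: Wₕ = 0.36129320; term = 0.36129320²·(1 − 0.03329648)·417/512 = 0.10277299.
Rural: Wₕ = 0.31667489; term = 0.31667489²·(1 − 0.06996587)·246/943 = 0.024330417.
Sum = 0.1794368.

0.17944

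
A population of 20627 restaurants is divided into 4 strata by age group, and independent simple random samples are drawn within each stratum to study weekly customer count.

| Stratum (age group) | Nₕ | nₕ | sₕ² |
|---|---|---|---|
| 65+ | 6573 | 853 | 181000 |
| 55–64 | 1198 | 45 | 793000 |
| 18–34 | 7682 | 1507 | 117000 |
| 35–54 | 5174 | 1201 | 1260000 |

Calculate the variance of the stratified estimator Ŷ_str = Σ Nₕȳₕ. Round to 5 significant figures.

Var(Ŷ_str) = Σₕ Nₕ²(1 − fₕ)sₕ²/nₕ.
65+: 6573²·(1 − 853/6573)·181000/853 = 7.9779113 × 10^9.
55–64: 1198²·(1 − 45/1198)·793000/45 = 2.434147 × 10^10.
18–34: 7682²·(1 − 1507/7682)·117000/1507 = 3.6828487 × 10^9.
35–54: 5174²·(1 − 1201/5174)·1260000/1201 = 2.1566145 × 10^10.
Sum = 5.7568375 × 10^10.

5.7568 × 10^10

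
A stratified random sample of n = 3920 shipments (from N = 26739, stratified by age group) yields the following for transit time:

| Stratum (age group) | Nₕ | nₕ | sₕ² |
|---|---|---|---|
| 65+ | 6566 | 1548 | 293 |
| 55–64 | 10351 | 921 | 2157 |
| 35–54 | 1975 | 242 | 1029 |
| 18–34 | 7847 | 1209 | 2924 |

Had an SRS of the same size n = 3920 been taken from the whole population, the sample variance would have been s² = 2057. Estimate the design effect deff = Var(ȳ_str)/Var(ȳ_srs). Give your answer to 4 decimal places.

1.1724

Var(ȳ_str) = Σ Wₕ²(1−fₕ)sₕ²/nₕ with Wₕ = Nₕ/26739:
  65+: (6566/26739)²·(1−1548/6566)·293/1548 = 0.0087224377
  55–64: (10351/26739)²·(1−921/10351)·2157/921 = 0.31973796
  35–54: (1975/26739)²·(1−242/1975)·1029/242 = 0.020355199
  18–34: (7847/26739)²·(1−1209/7847)·2924/1209 = 0.17619827
  → Var(ȳ_str) = 0.52501387.
Var(ȳ_srs) = (1 − 3920/26739)·2057/3920 = 0.44781607.
deff = 0.52501387 / 0.44781607 = 1.1724.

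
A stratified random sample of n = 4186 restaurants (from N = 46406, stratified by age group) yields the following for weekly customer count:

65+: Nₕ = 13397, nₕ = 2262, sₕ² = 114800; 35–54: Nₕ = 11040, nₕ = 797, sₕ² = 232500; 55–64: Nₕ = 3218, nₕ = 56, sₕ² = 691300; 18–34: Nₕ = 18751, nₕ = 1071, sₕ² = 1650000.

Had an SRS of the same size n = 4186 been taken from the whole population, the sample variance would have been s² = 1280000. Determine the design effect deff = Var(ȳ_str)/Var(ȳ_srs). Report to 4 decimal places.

Var(ȳ_str) = Σ Wₕ²(1−fₕ)sₕ²/nₕ with Wₕ = Nₕ/46406:
  65+: (13397/46406)²·(1−2262/13397)·114800/2262 = 3.5155946
  35–54: (11040/46406)²·(1−797/11040)·232500/797 = 15.318372
  55–64: (3218/46406)²·(1−56/3218)·691300/56 = 58.328145
  18–34: (18751/46406)²·(1−1071/18751)·1650000/1071 = 237.16626
  → Var(ȳ_str) = 314.32837.
Var(ȳ_srs) = (1 − 4186/46406)·1280000/4186 = 278.19854.
deff = 314.32837 / 278.19854 = 1.1299.

1.1299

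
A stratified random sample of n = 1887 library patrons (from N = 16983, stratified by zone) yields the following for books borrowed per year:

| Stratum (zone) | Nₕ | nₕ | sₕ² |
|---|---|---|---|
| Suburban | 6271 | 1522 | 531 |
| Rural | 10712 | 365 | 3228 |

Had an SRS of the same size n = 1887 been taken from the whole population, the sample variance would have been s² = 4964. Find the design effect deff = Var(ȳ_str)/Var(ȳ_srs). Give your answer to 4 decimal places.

1.4688

Var(ȳ_str) = Σ Wₕ²(1−fₕ)sₕ²/nₕ with Wₕ = Nₕ/16983:
  Suburban: (6271/16983)²·(1−1522/6271)·531/1522 = 0.036023841
  Rural: (10712/16983)²·(1−365/10712)·3228/365 = 3.398575
  → Var(ȳ_str) = 3.4345988.
Var(ȳ_srs) = (1 − 1887/16983)·4964/1887 = 2.3383383.
deff = 3.4345988 / 2.3383383 = 1.4688.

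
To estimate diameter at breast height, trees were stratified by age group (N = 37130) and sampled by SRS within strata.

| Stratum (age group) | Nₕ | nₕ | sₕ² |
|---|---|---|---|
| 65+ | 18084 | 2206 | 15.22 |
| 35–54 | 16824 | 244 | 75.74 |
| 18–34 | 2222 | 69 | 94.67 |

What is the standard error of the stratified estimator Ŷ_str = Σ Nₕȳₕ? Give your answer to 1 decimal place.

Var(Ŷ_str) = Σₕ Nₕ²(1 − fₕ)sₕ²/nₕ.
65+: 18084²·(1 − 2206/18084)·15.22/2206 = 1.9810683 × 10^6.
35–54: 16824²·(1 − 244/16824)·75.74/244 = 8.6586316 × 10^7.
18–34: 2222²·(1 − 69/2222)·94.67/69 = 6.56374 × 10^6.
Sum = 9.5131124 × 10^7.
SE = √(9.5131124 × 10^7) = 9753.5.

9753.5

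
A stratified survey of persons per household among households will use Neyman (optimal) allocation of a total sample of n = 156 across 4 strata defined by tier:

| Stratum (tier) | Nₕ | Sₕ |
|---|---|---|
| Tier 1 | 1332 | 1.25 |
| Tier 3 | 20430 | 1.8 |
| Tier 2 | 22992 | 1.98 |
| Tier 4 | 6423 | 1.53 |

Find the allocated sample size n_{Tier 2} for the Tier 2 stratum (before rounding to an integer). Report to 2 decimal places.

Neyman allocation: nₕ = n·NₕSₕ / Σⱼ NⱼSⱼ.
Σ NⱼSⱼ = 1332·1.25 + 20430·1.8 + 22992·1.98 + 6423·1.53 = 93790.35.
n_{Tier 2} = 156·22992·1.98 / 93790.35 = 75.72.

75.72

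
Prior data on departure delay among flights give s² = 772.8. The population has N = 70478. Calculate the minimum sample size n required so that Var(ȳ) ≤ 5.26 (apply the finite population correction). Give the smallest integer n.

Without fpc, n₀ = s²/D = 772.8/5.26 = 146.9202.
With fpc, (1 − n/N)·s²/n ≤ D requires n ≥ n₀/(1 + n₀/N) = 146.9202/(1 + 146.9202/70478) = 146.6146.
Rounding up, n = 147.

147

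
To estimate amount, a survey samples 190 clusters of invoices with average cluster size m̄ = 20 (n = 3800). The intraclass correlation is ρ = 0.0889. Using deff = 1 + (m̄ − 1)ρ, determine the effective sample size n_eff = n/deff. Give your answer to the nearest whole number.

deff = 1 + (20 − 1)·0.0889 = 1 + 1.6891 = 2.6891.
n_eff = 3800 / 2.6891 = 1413.

1413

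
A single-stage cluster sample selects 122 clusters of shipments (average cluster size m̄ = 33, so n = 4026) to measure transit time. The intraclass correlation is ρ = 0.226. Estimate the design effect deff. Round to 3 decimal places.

8.232

deff = 1 + (33 − 1)·0.226 = 1 + 7.232 = 8.232.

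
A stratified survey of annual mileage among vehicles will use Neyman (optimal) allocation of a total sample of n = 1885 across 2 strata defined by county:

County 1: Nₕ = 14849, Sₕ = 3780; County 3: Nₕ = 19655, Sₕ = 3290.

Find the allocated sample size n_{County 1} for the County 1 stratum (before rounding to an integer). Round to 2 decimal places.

Neyman allocation: nₕ = n·NₕSₕ / Σⱼ NⱼSⱼ.
Σ NⱼSⱼ = 14849·3780 + 19655·3290 = 1.2079417 × 10^8.
n_{County 1} = 1885·14849·3780 / (1.2079417 × 10^8) = 875.90.

875.90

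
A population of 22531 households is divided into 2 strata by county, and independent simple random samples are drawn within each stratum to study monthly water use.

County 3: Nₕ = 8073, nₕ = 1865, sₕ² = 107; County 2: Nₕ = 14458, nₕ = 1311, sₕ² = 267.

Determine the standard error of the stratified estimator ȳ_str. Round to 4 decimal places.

0.2862

Var(ȳ_str) = Σₕ Wₕ²(1 − fₕ)sₕ²/nₕ with Wₕ = Nₕ/N, N = 22531.
County 3: Wₕ = 0.35830633; term = 0.35830633²·(1 − 0.23101697)·107/1865 = 0.0056640968.
County 2: Wₕ = 0.64169367; term = 0.64169367²·(1 − 0.09067644)·267/1311 = 0.076257492.
Sum = 0.081921589.
SE = √(0.081921589) = 0.2862.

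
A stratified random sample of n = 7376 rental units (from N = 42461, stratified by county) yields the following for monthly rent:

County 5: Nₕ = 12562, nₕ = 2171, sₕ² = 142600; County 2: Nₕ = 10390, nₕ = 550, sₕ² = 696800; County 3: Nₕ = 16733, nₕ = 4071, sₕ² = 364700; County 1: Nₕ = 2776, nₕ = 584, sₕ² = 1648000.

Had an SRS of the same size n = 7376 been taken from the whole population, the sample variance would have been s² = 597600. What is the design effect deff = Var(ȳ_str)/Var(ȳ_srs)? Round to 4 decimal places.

1.4437

Var(ȳ_str) = Σ Wₕ²(1−fₕ)sₕ²/nₕ with Wₕ = Nₕ/42461:
  County 5: (12562/42461)²·(1−2171/12562)·142600/2171 = 4.7554914
  County 2: (10390/42461)²·(1−550/10390)·696800/550 = 71.841545
  County 3: (16733/42461)²·(1−4071/16733)·364700/4071 = 10.527624
  County 1: (2776/42461)²·(1−584/2776)·1648000/584 = 9.5240998
  → Var(ȳ_str) = 96.64876.
Var(ȳ_srs) = (1 − 7376/42461)·597600/7376 = 66.945431.
deff = 96.64876 / 66.945431 = 1.4437.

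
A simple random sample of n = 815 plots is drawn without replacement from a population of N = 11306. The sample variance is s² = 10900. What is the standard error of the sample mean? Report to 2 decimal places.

Under SRS without replacement, Var(ȳ) = (1 − f)·s²/n with f = n/N = 815/11306 = 0.07208562.
Var(ȳ) = (1 − 0.07208562)·10900/815 = 0.92791438·13.374233 = 12.410143.
SE(ȳ) = √(12.410143) = 3.52.

3.52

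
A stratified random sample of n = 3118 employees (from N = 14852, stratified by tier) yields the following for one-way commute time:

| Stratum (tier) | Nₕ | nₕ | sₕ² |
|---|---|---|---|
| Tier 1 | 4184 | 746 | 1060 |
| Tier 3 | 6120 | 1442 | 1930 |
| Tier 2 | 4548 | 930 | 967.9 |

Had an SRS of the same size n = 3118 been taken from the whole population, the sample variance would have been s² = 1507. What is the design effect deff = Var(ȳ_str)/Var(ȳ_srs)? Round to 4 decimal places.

Var(ȳ_str) = Σ Wₕ²(1−fₕ)sₕ²/nₕ with Wₕ = Nₕ/14852:
  Tier 1: (4184/14852)²·(1−746/4184)·1060/746 = 0.092660514
  Tier 3: (6120/14852)²·(1−1442/6120)·1930/1442 = 0.17371359
  Tier 2: (4548/14852)²·(1−930/4548)·967.9/930 = 0.077636631
  → Var(ȳ_str) = 0.34401074.
Var(ȳ_srs) = (1 − 3118/14852)·1507/3118 = 0.38185483.
deff = 0.34401074 / 0.38185483 = 0.9009.

0.9009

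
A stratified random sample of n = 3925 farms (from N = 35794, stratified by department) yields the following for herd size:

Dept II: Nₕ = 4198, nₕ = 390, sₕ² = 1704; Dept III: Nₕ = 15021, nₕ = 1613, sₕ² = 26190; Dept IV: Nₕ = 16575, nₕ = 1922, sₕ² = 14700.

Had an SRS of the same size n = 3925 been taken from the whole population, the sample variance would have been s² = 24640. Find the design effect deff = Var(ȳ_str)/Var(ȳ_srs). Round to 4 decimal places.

Var(ȳ_str) = Σ Wₕ²(1−fₕ)sₕ²/nₕ with Wₕ = Nₕ/35794:
  Dept II: (4198/35794)²·(1−390/4198)·1704/390 = 0.054515988
  Dept III: (15021/35794)²·(1−1613/15021)·26190/1613 = 2.5523693
  Dept IV: (16575/35794)²·(1−1922/16575)·14700/1922 = 1.4498517
  → Var(ȳ_str) = 4.056737.
Var(ȳ_srs) = (1 − 3925/35794)·24640/3925 = 5.5893235.
deff = 4.056737 / 5.5893235 = 0.7258.

0.7258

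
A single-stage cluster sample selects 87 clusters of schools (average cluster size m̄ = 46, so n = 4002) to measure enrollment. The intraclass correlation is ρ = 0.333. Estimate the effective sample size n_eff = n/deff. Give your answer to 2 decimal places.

250.36

deff = 1 + (46 − 1)·0.333 = 1 + 14.985 = 15.985.
n_eff = 4002 / 15.985 = 250.36.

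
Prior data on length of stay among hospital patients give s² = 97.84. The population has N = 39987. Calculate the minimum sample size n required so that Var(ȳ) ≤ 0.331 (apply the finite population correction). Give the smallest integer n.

294

Without fpc, n₀ = s²/D = 97.84/0.331 = 295.5891.
With fpc, (1 − n/N)·s²/n ≤ D requires n ≥ n₀/(1 + n₀/N) = 295.5891/(1 + 295.5891/39987) = 293.4201.
Rounding up, n = 294.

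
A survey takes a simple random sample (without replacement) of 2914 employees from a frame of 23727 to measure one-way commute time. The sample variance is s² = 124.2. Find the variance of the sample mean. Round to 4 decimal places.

Under SRS without replacement, Var(ȳ) = (1 − f)·s²/n with f = n/N = 2914/23727 = 0.12281367.
Var(ȳ) = (1 − 0.12281367)·124.2/2914 = 0.87718633·0.042621826 = 0.037387283.

0.0374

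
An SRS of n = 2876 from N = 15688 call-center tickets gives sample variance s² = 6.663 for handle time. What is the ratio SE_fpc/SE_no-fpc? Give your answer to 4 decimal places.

f = n/N = 2876/15688 = 0.18332483.
SE_no-fpc = √(s²/n) = 0.048132727; SE_fpc = √((1−f)s²/n) = 0.043497584.
Ratio = √(1−f) = 0.90370082.

0.9037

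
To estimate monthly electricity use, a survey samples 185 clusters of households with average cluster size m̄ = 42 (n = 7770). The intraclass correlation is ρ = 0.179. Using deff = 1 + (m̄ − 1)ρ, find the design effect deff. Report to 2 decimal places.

deff = 1 + (42 − 1)·0.179 = 1 + 7.339 = 8.339.

8.34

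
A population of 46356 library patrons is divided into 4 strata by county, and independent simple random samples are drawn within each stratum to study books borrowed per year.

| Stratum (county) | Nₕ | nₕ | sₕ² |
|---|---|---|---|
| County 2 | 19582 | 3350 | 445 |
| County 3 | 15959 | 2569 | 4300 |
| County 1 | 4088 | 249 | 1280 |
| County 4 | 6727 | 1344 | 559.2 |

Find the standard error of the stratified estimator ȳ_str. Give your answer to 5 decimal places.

0.48026

Var(ȳ_str) = Σₕ Wₕ²(1 − fₕ)sₕ²/nₕ with Wₕ = Nₕ/N, N = 46356.
County 2: Wₕ = 0.42242644; term = 0.42242644²·(1 − 0.17107548)·445/3350 = 0.019648635.
County 3: Wₕ = 0.34427043; term = 0.34427043²·(1 − 0.16097500)·4300/2569 = 0.16644804.
County 1: Wₕ = 0.08818707; term = 0.08818707²·(1 − 0.06090998)·1280/249 = 0.037542891.
County 4: Wₕ = 0.14511606; term = 0.14511606²·(1 − 0.19979188)·559.2/1344 = 0.0070113524.
Sum = 0.23065092.
SE = √(0.23065092) = 0.48026.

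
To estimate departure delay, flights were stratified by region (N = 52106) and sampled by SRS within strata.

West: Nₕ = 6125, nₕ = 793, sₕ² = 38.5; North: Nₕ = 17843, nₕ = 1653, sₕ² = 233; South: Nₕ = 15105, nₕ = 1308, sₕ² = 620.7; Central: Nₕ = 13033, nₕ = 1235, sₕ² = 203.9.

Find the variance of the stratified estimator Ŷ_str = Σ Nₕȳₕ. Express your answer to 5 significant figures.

Var(Ŷ_str) = Σₕ Nₕ²(1 − fₕ)sₕ²/nₕ.
West: 6125²·(1 − 793/6125)·38.5/793 = 1.585564 × 10^6.
North: 17843²·(1 − 1653/17843)·233/1653 = 4.0719064 × 10^7.
South: 15105²·(1 − 1308/15105)·620.7/1308 = 9.8896152 × 10^7.
Central: 13033²·(1 − 1235/13033)·203.9/1235 = 2.5386513 × 10^7.
Sum = 1.6658729 × 10^8.

1.6659 × 10^8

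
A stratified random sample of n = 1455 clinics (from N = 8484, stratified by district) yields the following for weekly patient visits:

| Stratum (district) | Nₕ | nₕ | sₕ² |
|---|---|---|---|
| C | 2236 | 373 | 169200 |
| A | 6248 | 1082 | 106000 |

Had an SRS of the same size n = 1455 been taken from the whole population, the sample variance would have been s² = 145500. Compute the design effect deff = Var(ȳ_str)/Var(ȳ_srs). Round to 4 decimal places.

Var(ȳ_str) = Σ Wₕ²(1−fₕ)sₕ²/nₕ with Wₕ = Nₕ/8484:
  C: (2236/8484)²·(1−373/2236)·169200/373 = 26.252754
  A: (6248/8484)²·(1−1082/6248)·106000/1082 = 43.931164
  → Var(ȳ_str) = 70.183918.
Var(ȳ_srs) = (1 − 1455/8484)·145500/1455 = 82.850071.
deff = 70.183918 / 82.850071 = 0.8471.

0.8471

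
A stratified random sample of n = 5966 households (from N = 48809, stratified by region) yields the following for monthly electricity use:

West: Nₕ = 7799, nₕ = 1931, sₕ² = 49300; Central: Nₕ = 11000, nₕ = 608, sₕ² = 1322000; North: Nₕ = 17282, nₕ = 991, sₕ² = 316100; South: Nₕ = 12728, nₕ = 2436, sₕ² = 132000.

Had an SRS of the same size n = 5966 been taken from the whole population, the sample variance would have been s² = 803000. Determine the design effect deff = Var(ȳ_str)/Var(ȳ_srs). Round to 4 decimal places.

1.2315

Var(ȳ_str) = Σ Wₕ²(1−fₕ)sₕ²/nₕ with Wₕ = Nₕ/48809:
  West: (7799/48809)²·(1−1931/7799)·49300/1931 = 0.490449
  Central: (11000/48809)²·(1−608/11000)·1322000/608 = 104.33256
  North: (17282/48809)²·(1−991/17282)·316100/991 = 37.695783
  South: (12728/48809)²·(1−2436/12728)·132000/2436 = 2.9795918
  → Var(ȳ_str) = 145.49838.
Var(ȳ_srs) = (1 − 5966/48809)·803000/5966 = 118.14416.
deff = 145.49838 / 118.14416 = 1.2315.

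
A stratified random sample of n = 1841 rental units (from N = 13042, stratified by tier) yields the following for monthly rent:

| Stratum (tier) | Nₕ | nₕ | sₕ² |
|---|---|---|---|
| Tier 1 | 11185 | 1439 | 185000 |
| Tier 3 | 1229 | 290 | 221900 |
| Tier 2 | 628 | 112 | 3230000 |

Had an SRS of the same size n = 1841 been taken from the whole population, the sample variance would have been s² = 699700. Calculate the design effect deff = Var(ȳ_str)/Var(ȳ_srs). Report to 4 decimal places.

0.4366

Var(ȳ_str) = Σ Wₕ²(1−fₕ)sₕ²/nₕ with Wₕ = Nₕ/13042:
  Tier 1: (11185/13042)²·(1−1439/11185)·185000/1439 = 82.39198
  Tier 3: (1229/13042)²·(1−290/1229)·221900/290 = 5.1914466
  Tier 2: (628/13042)²·(1−112/628)·3230000/112 = 54.942125
  → Var(ȳ_str) = 142.52555.
Var(ȳ_srs) = (1 − 1841/13042)·699700/1841 = 326.41543.
deff = 142.52555 / 326.41543 = 0.4366.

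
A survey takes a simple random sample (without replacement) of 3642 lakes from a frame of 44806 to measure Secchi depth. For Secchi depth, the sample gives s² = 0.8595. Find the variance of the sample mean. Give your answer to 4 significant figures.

2.168 × 10^-4

Under SRS without replacement, Var(ȳ) = (1 − f)·s²/n with f = n/N = 3642/44806 = 0.08128376.
Var(ȳ) = (1 − 0.08128376)·0.8595/3642 = 0.91871624·2.3599671 × 10^-4 = 2.1681401 × 10^-4.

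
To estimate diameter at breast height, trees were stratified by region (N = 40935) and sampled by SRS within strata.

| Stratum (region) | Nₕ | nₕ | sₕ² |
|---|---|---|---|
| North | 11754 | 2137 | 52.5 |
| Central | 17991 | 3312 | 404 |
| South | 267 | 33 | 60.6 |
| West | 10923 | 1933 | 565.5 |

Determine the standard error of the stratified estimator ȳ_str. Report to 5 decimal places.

Var(ȳ_str) = Σₕ Wₕ²(1 − fₕ)sₕ²/nₕ with Wₕ = Nₕ/N, N = 40935.
North: Wₕ = 0.28713815; term = 0.28713815²·(1 − 0.18181045)·52.5/2137 = 0.0016572594.
Central: Wₕ = 0.43950165; term = 0.43950165²·(1 − 0.18409205)·404/3312 = 0.019224419.
South: Wₕ = 0.00652254; term = 0.00652254²·(1 − 0.12359551)·60.6/33 = 6.8469351 × 10^-5.
West: Wₕ = 0.26683767; term = 0.26683767²·(1 − 0.17696603)·565.5/1933 = 0.017144025.
Sum = 0.038094173.
SE = √(0.038094173) = 0.19518.

0.19518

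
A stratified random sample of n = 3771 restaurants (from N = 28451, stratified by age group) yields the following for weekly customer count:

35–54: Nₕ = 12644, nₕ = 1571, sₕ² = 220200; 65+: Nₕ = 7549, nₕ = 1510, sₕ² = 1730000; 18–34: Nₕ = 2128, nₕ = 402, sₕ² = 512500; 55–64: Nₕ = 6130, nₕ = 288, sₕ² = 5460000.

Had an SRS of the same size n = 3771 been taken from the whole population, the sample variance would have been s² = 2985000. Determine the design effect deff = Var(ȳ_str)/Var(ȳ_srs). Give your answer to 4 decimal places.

1.3592

Var(ȳ_str) = Σ Wₕ²(1−fₕ)sₕ²/nₕ with Wₕ = Nₕ/28451:
  35–54: (12644/28451)²·(1−1571/12644)·220200/1571 = 24.243529
  65+: (7549/28451)²·(1−1510/7549)·1730000/1510 = 64.525078
  18–34: (2128/28451)²·(1−402/2128)·512500/402 = 5.7847575
  55–64: (6130/28451)²·(1−288/6130)·5460000/288 = 838.73953
  → Var(ȳ_str) = 933.29289.
Var(ȳ_srs) = (1 − 3771/28451)·2985000/3771 = 686.65.
deff = 933.29289 / 686.65 = 1.3592.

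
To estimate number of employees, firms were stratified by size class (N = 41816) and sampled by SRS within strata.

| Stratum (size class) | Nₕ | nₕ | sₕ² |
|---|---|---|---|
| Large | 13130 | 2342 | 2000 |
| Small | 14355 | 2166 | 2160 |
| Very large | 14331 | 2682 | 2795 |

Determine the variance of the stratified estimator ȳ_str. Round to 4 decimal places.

Var(ȳ_str) = Σₕ Wₕ²(1 − fₕ)sₕ²/nₕ with Wₕ = Nₕ/N, N = 41816.
Large: Wₕ = 0.31399464; term = 0.31399464²·(1 − 0.17837014)·2000/2342 = 0.06917733.
Small: Wₕ = 0.34328965; term = 0.34328965²·(1 − 0.15088819)·2160/2166 = 0.099788754.
Very large: Wₕ = 0.34271571; term = 0.34271571²·(1 − 0.18714674)·2795/2682 = 0.099495447.
Sum = 0.26846153.

0.2685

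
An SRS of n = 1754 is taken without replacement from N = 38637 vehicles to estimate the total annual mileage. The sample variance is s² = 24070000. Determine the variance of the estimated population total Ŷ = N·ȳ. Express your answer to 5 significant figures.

1.9556 × 10^13

Var(Ŷ) = N²·Var(ȳ) = N²·(1 − n/N)·s²/n.
f = 1754/38637 = 0.04539690; Var(ȳ) = 0.95460310·24070000/1754 = 13099.941.
Var(Ŷ) = 38637² · 13099.941 = 1.9555825 × 10^13.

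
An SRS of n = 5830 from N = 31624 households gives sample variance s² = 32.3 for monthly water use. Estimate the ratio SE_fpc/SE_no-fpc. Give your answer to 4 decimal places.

f = n/N = 5830/31624 = 0.18435366.
SE_no-fpc = √(s²/n) = 0.07443325; SE_fpc = √((1−f)s²/n) = 0.067223006.
Ratio = √(1−f) = 0.90313141.

0.9031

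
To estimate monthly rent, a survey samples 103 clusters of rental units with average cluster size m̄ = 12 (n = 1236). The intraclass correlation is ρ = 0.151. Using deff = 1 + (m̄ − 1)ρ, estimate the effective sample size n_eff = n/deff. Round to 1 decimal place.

deff = 1 + (12 − 1)·0.151 = 1 + 1.661 = 2.661.
n_eff = 1236 / 2.661 = 464.5.

464.5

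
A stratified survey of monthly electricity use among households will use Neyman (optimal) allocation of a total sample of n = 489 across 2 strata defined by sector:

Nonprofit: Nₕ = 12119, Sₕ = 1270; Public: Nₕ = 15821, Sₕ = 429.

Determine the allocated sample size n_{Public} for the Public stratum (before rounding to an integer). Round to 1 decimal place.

149.6

Neyman allocation: nₕ = n·NₕSₕ / Σⱼ NⱼSⱼ.
Σ NⱼSⱼ = 12119·1270 + 15821·429 = 2.2178339 × 10^7.
n_{Public} = 489·15821·429 / (2.2178339 × 10^7) = 149.6.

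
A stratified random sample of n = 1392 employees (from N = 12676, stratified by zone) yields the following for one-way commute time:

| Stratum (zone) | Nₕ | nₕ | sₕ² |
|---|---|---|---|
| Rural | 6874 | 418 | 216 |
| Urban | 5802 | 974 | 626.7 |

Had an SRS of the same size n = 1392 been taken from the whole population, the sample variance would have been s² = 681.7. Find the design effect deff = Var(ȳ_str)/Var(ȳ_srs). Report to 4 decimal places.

0.5847

Var(ȳ_str) = Σ Wₕ²(1−fₕ)sₕ²/nₕ with Wₕ = Nₕ/12676:
  Rural: (6874/12676)²·(1−418/6874)·216/418 = 0.1427204
  Urban: (5802/12676)²·(1−974/5802)·626.7/974 = 0.11217117
  → Var(ȳ_str) = 0.25489157.
Var(ȳ_srs) = (1 − 1392/12676)·681.7/1392 = 0.43594822.
deff = 0.25489157 / 0.43594822 = 0.5847.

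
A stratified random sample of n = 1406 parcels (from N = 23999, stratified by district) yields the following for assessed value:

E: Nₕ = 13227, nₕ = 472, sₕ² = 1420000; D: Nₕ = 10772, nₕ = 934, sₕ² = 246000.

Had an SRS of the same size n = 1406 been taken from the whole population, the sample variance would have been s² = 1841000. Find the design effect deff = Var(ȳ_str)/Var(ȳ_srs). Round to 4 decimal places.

Var(ȳ_str) = Σ Wₕ²(1−fₕ)sₕ²/nₕ with Wₕ = Nₕ/23999:
  E: (13227/23999)²·(1−472/13227)·1420000/472 = 881.25556
  D: (10772/23999)²·(1−934/10772)·246000/934 = 48.462421
  → Var(ȳ_str) = 929.71798.
Var(ȳ_srs) = (1 − 1406/23999)·1841000/1406 = 1232.6768.
deff = 929.71798 / 1232.6768 = 0.7542.

0.7542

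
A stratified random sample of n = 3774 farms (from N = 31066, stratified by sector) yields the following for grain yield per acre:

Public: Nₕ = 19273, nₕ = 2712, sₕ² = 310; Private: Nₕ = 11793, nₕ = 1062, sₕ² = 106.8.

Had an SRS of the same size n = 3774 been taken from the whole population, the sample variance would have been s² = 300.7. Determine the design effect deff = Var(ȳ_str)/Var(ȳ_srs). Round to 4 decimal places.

0.7285

Var(ȳ_str) = Σ Wₕ²(1−fₕ)sₕ²/nₕ with Wₕ = Nₕ/31066:
  Public: (19273/31066)²·(1−2712/19273)·310/2712 = 0.037803953
  Private: (11793/31066)²·(1−1062/11793)·106.8/1062 = 0.013186834
  → Var(ȳ_str) = 0.050990787.
Var(ȳ_srs) = (1 − 3774/31066)·300.7/3774 = 0.069997343.
deff = 0.050990787 / 0.069997343 = 0.7285.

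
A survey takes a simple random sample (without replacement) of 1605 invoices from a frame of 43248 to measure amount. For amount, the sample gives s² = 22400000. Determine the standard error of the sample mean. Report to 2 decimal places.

115.92

Under SRS without replacement, Var(ȳ) = (1 − f)·s²/n with f = n/N = 1605/43248 = 0.03711154.
Var(ȳ) = (1 − 0.03711154)·22400000/1605 = 0.96288846·13956.386 = 13438.443.
SE(ȳ) = √(13438.443) = 115.92.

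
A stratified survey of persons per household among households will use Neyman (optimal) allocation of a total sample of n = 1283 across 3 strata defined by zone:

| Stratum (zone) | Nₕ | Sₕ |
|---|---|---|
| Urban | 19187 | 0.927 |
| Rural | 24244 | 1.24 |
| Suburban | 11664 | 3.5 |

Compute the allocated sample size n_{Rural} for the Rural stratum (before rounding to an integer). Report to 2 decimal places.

434.97

Neyman allocation: nₕ = n·NₕSₕ / Σⱼ NⱼSⱼ.
Σ NⱼSⱼ = 19187·0.927 + 24244·1.24 + 11664·3.5 = 88672.909.
n_{Rural} = 1283·24244·1.24 / 88672.909 = 434.97.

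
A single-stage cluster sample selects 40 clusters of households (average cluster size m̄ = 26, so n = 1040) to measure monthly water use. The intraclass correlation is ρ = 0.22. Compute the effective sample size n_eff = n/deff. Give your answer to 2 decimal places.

160.00

deff = 1 + (26 − 1)·0.22 = 1 + 5.5 = 6.5.
n_eff = 1040 / 6.5 = 160.00.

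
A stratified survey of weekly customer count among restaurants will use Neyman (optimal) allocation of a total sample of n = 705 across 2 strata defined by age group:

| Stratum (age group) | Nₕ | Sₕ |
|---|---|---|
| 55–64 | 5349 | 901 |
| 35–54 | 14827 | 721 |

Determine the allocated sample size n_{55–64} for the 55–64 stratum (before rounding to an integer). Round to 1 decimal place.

Neyman allocation: nₕ = n·NₕSₕ / Σⱼ NⱼSⱼ.
Σ NⱼSⱼ = 5349·901 + 14827·721 = 1.5509716 × 10^7.
n_{55–64} = 705·5349·901 / (1.5509716 × 10^7) = 219.1.

219.1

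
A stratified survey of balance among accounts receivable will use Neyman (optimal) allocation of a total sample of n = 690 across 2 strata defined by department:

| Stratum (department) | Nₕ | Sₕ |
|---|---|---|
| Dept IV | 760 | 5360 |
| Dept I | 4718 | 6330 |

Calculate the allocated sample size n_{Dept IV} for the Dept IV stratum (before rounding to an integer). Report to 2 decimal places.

Neyman allocation: nₕ = n·NₕSₕ / Σⱼ NⱼSⱼ.
Σ NⱼSⱼ = 760·5360 + 4718·6330 = 3.393854 × 10^7.
n_{Dept IV} = 690·760·5360 / (3.393854 × 10^7) = 82.82.

82.82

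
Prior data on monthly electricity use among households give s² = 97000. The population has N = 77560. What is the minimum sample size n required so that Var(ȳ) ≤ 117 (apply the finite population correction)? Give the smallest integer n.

821

Without fpc, n₀ = s²/D = 97000/117 = 829.0598.
With fpc, (1 − n/N)·s²/n ≤ D requires n ≥ n₀/(1 + n₀/N) = 829.0598/(1 + 829.0598/77560) = 820.2915.
Rounding up, n = 821.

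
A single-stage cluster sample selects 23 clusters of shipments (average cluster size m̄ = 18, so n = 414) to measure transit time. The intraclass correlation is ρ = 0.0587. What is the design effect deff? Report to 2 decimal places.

2.00

deff = 1 + (18 − 1)·0.0587 = 1 + 0.9979 = 1.9979.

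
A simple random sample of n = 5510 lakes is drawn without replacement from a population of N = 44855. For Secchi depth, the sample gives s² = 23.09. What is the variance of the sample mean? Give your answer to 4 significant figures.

0.003676

Under SRS without replacement, Var(ȳ) = (1 − f)·s²/n with f = n/N = 5510/44855 = 0.12284026.
Var(ȳ) = (1 − 0.12284026)·23.09/5510 = 0.87715974·0.0041905626 = 0.0036757928.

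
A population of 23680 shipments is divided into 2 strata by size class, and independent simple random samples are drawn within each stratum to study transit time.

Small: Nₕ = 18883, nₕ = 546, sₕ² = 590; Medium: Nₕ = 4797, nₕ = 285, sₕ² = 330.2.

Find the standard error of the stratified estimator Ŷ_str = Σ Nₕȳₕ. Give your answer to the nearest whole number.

Var(Ŷ_str) = Σₕ Nₕ²(1 − fₕ)sₕ²/nₕ.
Small: 18883²·(1 − 546/18883)·590/546 = 3.7416111 × 10^8.
Medium: 4797²·(1 − 285/4797)·330.2/285 = 2.5076737 × 10^7.
Sum = 3.9923785 × 10^8.
SE = √(3.9923785 × 10^8) = 19981.

19981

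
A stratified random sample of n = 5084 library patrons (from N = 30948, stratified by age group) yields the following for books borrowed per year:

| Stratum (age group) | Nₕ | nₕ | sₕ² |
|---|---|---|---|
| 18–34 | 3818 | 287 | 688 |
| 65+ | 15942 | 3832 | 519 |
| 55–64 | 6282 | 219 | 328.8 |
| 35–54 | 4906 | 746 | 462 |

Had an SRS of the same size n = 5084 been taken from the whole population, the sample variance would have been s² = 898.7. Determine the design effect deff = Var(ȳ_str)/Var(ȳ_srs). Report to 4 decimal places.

Var(ȳ_str) = Σ Wₕ²(1−fₕ)sₕ²/nₕ with Wₕ = Nₕ/30948:
  18–34: (3818/30948)²·(1−287/3818)·688/287 = 0.033742325
  65+: (15942/30948)²·(1−3832/15942)·519/3832 = 0.027300062
  55–64: (6282/30948)²·(1−219/6282)·328.8/219 = 0.059704631
  35–54: (4906/30948)²·(1−746/4906)·462/746 = 0.013196503
  → Var(ȳ_str) = 0.13394352.
Var(ȳ_srs) = (1 − 5084/30948)·898.7/5084 = 0.14773123.
deff = 0.13394352 / 0.14773123 = 0.9067.

0.9067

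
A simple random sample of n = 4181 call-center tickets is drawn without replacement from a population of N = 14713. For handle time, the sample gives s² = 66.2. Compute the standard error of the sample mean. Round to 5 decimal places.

0.10646

Under SRS without replacement, Var(ȳ) = (1 − f)·s²/n with f = n/N = 4181/14713 = 0.28417046.
Var(ȳ) = (1 − 0.28417046)·66.2/4181 = 0.71582954·0.015833533 = 0.01133411.
SE(ȳ) = √(0.01133411) = 0.10646.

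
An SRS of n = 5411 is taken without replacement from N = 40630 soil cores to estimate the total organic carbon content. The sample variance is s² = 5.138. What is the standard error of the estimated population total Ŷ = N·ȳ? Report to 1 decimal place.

1165.7

Var(Ŷ) = N²·Var(ȳ) = N²·(1 − n/N)·s²/n.
f = 5411/40630 = 0.13317746; Var(ȳ) = 0.86682254·5.138/5411 = 8.2308894 × 10^-4.
Var(Ŷ) = 40630² · (8.2308894 × 10^-4) = 1.3587527 × 10^6.
SE(Ŷ) = √(1.3587527 × 10^6) = 1165.7.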